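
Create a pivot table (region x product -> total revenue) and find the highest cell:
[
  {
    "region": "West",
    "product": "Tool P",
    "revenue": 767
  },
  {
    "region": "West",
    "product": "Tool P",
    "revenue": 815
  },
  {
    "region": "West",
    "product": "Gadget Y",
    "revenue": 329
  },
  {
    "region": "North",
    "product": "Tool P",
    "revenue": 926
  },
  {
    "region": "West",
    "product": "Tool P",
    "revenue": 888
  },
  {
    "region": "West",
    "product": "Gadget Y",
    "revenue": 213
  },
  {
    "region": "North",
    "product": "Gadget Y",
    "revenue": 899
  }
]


Pivot: region (rows) x product (columns) -> total revenue

     Gadget Y      Tool P      
North          899           926  
West           542          2470  

Highest: West / Tool P = $2470

West / Tool P = $2470


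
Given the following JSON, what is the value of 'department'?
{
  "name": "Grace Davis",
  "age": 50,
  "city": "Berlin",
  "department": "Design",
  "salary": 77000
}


Looking up field 'department'
Value: Design

Design


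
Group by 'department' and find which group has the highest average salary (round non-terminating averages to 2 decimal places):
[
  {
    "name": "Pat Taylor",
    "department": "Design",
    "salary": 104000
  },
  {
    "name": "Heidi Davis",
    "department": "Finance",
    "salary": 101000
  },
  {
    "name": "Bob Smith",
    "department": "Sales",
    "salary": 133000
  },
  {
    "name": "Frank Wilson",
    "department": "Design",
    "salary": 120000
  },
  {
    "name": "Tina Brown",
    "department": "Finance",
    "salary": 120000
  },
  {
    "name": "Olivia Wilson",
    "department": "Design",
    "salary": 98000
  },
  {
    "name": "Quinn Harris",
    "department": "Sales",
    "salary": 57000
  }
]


Group by: department

Groups:
  Design: 3 people, avg salary = 322000/3 ≈ $107333.33
  Finance: 2 people, avg salary = 221000/2 = $110500
  Sales: 2 people, avg salary = 190000/2 = $95000

Highest average salary: Finance ($110500)

Finance ($110500)


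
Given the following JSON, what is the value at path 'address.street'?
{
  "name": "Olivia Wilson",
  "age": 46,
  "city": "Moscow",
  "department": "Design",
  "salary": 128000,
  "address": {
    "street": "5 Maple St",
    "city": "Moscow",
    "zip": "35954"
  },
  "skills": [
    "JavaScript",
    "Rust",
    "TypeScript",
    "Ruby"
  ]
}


Query: address.street
Path: address -> street
Value: 5 Maple St

5 Maple St


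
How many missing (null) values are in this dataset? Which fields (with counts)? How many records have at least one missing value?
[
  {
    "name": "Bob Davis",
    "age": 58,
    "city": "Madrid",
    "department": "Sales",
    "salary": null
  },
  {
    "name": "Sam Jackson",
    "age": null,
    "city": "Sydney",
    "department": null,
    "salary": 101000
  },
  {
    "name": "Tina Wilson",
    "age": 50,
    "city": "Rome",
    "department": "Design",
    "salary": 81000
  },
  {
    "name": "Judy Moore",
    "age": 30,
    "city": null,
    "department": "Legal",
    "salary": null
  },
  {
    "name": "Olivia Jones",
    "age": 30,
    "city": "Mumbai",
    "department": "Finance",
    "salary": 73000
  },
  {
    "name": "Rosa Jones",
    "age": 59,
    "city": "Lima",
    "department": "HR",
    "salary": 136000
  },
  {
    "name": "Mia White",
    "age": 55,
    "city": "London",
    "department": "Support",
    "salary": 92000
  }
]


Checking for missing (null) values in 7 records:

  Bob Davis: salary
  Sam Jackson: age, department
  Tina Wilson: complete
  Judy Moore: city, salary
  Olivia Jones: complete
  Rosa Jones: complete
  Mia White: complete

Per field:
  name: 0 missing
  age: 1 missing
  city: 1 missing
  department: 1 missing
  salary: 2 missing

Total missing values: 5
Records with any missing: 3

5 missing values (age: 1, city: 1, department: 1, salary: 2); 3 incomplete records


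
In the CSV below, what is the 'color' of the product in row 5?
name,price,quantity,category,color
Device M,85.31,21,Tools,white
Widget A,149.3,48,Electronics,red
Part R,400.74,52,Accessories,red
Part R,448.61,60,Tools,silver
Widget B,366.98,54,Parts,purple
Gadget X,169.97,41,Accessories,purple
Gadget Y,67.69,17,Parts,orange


Query: Row 5 ('Widget B'), column 'color'
Value: purple

purple


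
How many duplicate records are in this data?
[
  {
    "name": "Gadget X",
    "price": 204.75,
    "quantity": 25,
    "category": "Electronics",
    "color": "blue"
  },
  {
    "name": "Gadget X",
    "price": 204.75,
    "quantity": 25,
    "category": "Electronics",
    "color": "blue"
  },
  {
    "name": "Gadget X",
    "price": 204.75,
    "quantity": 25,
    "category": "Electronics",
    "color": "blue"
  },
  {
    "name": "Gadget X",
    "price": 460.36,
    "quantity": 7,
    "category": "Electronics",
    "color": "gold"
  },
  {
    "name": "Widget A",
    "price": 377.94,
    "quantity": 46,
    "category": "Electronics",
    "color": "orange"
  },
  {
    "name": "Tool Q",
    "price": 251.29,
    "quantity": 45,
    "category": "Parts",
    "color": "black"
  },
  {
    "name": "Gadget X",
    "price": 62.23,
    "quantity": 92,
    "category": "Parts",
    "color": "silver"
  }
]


Checking 7 records for duplicates:

  Row 1: Gadget X ($204.75, qty 25)
  Row 2: Gadget X ($204.75, qty 25) <-- DUPLICATE
  Row 3: Gadget X ($204.75, qty 25) <-- DUPLICATE
  Row 4: Gadget X ($460.36, qty 7)
  Row 5: Widget A ($377.94, qty 46)
  Row 6: Tool Q ($251.29, qty 45)
  Row 7: Gadget X ($62.23, qty 92)

Duplicates found: 2
Unique records: 5

2 duplicates, 5 unique


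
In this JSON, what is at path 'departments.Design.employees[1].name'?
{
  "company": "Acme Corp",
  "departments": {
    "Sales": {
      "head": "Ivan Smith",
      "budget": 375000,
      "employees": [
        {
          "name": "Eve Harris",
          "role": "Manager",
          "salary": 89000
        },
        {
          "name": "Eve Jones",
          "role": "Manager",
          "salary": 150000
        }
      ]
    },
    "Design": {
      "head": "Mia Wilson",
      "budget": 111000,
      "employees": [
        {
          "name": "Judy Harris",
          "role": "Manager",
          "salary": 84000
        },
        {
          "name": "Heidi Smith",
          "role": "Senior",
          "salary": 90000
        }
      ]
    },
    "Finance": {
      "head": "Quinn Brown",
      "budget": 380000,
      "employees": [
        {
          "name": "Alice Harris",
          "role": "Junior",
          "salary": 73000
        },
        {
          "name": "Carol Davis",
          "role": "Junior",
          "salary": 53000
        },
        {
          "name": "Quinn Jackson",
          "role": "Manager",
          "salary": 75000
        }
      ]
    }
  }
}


Path: departments.Design.employees[1].name

Navigate:
  -> departments
  -> Design
  -> employees[1].name = 'Heidi Smith'

Heidi Smith


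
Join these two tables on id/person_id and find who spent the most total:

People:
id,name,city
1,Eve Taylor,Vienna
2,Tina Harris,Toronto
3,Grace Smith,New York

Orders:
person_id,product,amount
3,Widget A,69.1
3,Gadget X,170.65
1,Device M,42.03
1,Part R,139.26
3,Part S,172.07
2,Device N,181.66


Join on: people.id = orders.person_id

Joined rows:
  Grace Smith (New York) bought Widget A for $69.1
  Grace Smith (New York) bought Gadget X for $170.65
  Eve Taylor (Vienna) bought Device M for $42.03
  Eve Taylor (Vienna) bought Part R for $139.26
  Grace Smith (New York) bought Part S for $172.07
  Tina Harris (Toronto) bought Device N for $181.66

Total per person:
  Grace Smith: $411.82
  Tina Harris: $181.66
  Eve Taylor: $181.29

Top spender: Grace Smith ($411.82)

Grace Smith ($411.82)


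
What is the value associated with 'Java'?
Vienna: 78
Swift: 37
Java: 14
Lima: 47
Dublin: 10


Looking up key 'Java'
Value: 14

14


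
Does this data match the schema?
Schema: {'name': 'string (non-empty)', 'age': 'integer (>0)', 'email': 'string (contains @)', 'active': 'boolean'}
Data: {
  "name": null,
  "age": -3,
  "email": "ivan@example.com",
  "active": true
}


Validating each field against schema:
  name: FAIL (null is not a string)
  age: FAIL (-3 is not > 0)
  email: OK (string with @)
  active: OK (boolean)

Result: INVALID (2 errors: name, age)

INVALID (2 errors: name, age)


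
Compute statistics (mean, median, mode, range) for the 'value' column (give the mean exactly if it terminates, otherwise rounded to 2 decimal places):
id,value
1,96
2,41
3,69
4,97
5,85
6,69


Data: [96, 41, 69, 97, 85, 69]
Count: 6
Sum: 457
Mean: 457/6 ≈ 76.17 (rounded to 2 decimal places)
Sorted: [41, 69, 69, 85, 96, 97]
Median: 77.0
Mode: 69 (2 times)
Range: 97 - 41 = 56
Min: 41, Max: 97

mean≈76.17, median=77.0, mode=69, range=56


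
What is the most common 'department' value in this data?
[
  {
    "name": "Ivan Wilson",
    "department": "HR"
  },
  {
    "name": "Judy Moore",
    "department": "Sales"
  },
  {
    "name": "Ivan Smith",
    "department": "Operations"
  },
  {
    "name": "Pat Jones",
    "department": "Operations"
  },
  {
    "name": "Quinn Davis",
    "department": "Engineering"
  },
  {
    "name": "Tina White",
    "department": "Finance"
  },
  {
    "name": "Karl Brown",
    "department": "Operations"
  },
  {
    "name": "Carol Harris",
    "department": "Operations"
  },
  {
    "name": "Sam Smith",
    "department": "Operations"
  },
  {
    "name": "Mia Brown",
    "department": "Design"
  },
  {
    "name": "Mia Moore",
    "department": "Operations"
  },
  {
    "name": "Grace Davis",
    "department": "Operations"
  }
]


Counting 'department' values across 12 records:

  Operations: 7 #######
  HR: 1 #
  Sales: 1 #
  Engineering: 1 #
  Finance: 1 #
  Design: 1 #

Most common: Operations (7 times)

Operations (7 times)


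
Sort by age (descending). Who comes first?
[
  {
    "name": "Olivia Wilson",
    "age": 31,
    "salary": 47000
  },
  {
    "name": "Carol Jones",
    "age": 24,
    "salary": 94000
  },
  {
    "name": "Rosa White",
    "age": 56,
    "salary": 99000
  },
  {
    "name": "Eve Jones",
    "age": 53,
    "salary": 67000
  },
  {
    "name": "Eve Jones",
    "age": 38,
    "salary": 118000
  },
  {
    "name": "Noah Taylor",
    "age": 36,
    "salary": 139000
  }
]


Sort by: age (descending)

Sorted order:
  1. Rosa White (age = 56)
  2. Eve Jones (age = 53)
  3. Eve Jones (age = 38)
  4. Noah Taylor (age = 36)
  5. Olivia Wilson (age = 31)
  6. Carol Jones (age = 24)

First: Rosa White

Rosa White


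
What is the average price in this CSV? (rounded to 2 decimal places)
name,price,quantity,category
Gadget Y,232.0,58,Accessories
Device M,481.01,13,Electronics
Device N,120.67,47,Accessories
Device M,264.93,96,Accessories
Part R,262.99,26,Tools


Computing average price:
Values: [232.0, 481.01, 120.67, 264.93, 262.99]
Sum = 1361.60
Count = 5
Average = 1361.60/5 = 272.32

272.32


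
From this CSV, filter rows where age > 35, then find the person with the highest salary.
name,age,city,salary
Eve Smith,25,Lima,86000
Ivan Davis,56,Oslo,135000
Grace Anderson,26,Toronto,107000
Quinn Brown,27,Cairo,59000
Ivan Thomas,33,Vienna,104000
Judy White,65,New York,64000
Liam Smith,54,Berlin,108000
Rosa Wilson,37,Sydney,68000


Filter: age > 35
Sort by: salary (descending)

Filtered records (4):
  Ivan Davis, age 56, salary $135000
  Liam Smith, age 54, salary $108000
  Rosa Wilson, age 37, salary $68000
  Judy White, age 65, salary $64000

Highest salary: Ivan Davis ($135000)

Ivan Davis


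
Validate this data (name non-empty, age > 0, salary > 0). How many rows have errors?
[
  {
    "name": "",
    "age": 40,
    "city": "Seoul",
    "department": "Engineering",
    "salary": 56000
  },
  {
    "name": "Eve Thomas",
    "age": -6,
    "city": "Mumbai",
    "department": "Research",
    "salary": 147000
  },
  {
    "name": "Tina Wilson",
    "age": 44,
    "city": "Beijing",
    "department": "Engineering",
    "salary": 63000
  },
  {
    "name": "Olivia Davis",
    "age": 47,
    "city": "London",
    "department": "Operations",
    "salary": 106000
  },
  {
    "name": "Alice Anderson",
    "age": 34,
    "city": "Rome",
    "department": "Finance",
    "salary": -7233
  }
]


Validating 5 records:
Rules: name non-empty, age > 0, salary > 0

  Row 1 (???): empty name
  Row 2 (Eve Thomas): negative age: -6
  Row 3 (Tina Wilson): OK
  Row 4 (Olivia Davis): OK
  Row 5 (Alice Anderson): negative salary: -7233

Total errors: 3

3 errors


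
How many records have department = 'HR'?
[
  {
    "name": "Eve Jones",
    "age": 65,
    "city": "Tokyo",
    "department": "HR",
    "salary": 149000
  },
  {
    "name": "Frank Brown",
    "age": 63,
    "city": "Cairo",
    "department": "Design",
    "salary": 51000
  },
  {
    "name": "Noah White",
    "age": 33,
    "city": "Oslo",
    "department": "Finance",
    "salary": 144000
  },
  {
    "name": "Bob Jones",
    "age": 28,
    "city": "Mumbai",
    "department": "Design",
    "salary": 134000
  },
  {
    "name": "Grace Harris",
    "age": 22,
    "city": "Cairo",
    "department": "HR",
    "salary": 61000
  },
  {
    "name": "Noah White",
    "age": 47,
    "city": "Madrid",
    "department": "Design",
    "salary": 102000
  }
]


Data: 6 records
Condition: department = 'HR'

Checking each record:
  Eve Jones: HR MATCH
  Frank Brown: Design
  Noah White: Finance
  Bob Jones: Design
  Grace Harris: HR MATCH
  Noah White: Design

Count: 2

2


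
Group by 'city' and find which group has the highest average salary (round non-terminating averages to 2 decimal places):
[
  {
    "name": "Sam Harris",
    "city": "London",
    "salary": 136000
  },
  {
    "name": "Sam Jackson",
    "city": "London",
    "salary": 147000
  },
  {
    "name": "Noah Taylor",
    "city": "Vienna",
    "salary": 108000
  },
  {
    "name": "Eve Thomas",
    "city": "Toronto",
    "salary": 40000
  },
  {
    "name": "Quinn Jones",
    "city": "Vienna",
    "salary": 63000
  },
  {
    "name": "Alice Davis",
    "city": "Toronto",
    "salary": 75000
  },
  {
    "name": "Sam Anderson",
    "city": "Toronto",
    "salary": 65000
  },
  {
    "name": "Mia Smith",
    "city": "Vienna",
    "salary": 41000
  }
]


Group by: city

Groups:
  London: 2 people, avg salary = 283000/2 = $141500
  Toronto: 3 people, avg salary = 180000/3 = $60000
  Vienna: 3 people, avg salary = 212000/3 ≈ $70666.67

Highest average salary: London ($141500)

London ($141500)


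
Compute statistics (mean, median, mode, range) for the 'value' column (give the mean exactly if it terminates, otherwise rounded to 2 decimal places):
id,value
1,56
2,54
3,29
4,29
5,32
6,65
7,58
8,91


Data: [56, 54, 29, 29, 32, 65, 58, 91]
Count: 8
Sum: 414
Mean: 414/8 = 51.75
Sorted: [29, 29, 32, 54, 56, 58, 65, 91]
Median: 55.0
Mode: 29 (2 times)
Range: 91 - 29 = 62
Min: 29, Max: 91

mean=51.75, median=55.0, mode=29, range=62


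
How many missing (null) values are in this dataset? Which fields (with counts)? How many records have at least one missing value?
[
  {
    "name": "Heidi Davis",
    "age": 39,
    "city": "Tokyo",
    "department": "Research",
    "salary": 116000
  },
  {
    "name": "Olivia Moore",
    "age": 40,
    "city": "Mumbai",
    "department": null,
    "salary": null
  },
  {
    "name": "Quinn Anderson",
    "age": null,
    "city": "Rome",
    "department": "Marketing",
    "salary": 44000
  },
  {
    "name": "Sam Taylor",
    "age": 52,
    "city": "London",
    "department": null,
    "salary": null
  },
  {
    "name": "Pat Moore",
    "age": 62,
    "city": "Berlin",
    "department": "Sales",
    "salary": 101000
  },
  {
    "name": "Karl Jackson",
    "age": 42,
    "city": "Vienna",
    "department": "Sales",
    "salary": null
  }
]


Checking for missing (null) values in 6 records:

  Heidi Davis: complete
  Olivia Moore: department, salary
  Quinn Anderson: age
  Sam Taylor: department, salary
  Pat Moore: complete
  Karl Jackson: salary

Per field:
  name: 0 missing
  age: 1 missing
  city: 0 missing
  department: 2 missing
  salary: 3 missing

Total missing values: 6
Records with any missing: 4

6 missing values (age: 1, department: 2, salary: 3); 4 incomplete records


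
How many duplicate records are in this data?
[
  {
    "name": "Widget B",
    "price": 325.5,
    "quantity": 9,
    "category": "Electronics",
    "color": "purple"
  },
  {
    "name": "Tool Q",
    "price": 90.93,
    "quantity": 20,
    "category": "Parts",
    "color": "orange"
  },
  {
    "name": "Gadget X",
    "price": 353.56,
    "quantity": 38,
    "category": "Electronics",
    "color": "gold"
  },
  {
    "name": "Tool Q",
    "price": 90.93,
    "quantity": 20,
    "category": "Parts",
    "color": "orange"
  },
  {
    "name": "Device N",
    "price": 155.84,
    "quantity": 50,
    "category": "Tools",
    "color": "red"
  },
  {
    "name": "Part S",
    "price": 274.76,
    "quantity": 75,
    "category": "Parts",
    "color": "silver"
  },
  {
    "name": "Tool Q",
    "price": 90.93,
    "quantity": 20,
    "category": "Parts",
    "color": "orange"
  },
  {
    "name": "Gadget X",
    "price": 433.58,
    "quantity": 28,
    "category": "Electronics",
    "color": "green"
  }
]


Checking 8 records for duplicates:

  Row 1: Widget B ($325.5, qty 9)
  Row 2: Tool Q ($90.93, qty 20)
  Row 3: Gadget X ($353.56, qty 38)
  Row 4: Tool Q ($90.93, qty 20) <-- DUPLICATE
  Row 5: Device N ($155.84, qty 50)
  Row 6: Part S ($274.76, qty 75)
  Row 7: Tool Q ($90.93, qty 20) <-- DUPLICATE
  Row 8: Gadget X ($433.58, qty 28)

Duplicates found: 2
Unique records: 6

2 duplicates, 6 unique


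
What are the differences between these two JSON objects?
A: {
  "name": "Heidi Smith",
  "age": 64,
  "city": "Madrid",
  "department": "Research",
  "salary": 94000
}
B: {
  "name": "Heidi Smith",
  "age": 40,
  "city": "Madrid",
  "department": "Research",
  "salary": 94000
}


Comparing each field (in key order):
  name: same
  age: DIFFERENT
  city: same
  department: same
  salary: same
Differences:
  age: 64 -> 40

1 field(s) changed

1 change: age


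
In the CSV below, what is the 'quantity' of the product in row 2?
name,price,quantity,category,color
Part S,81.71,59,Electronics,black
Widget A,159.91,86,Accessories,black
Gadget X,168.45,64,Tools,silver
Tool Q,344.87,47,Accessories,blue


Query: Row 2 ('Widget A'), column 'quantity'
Value: 86

86


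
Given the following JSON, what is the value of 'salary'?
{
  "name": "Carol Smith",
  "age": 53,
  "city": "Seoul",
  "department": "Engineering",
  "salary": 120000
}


Looking up field 'salary'
Value: 120000

120000


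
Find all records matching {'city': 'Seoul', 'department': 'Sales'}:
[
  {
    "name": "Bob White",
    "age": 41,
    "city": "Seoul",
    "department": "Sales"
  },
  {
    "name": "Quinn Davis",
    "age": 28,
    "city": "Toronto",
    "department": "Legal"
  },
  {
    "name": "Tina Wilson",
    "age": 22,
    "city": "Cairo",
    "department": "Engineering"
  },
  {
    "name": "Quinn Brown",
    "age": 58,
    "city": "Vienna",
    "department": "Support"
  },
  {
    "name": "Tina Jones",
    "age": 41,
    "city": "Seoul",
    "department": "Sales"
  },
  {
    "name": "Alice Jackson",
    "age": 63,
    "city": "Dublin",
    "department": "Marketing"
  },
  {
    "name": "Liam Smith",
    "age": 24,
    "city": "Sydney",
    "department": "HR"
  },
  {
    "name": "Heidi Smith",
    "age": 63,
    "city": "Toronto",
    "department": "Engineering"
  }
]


Search criteria: {'city': 'Seoul', 'department': 'Sales'}

Checking 8 records:
  Bob White: {city: Seoul, department: Sales} <-- MATCH
  Quinn Davis: {city: Toronto, department: Legal}
  Tina Wilson: {city: Cairo, department: Engineering}
  Quinn Brown: {city: Vienna, department: Support}
  Tina Jones: {city: Seoul, department: Sales} <-- MATCH
  Alice Jackson: {city: Dublin, department: Marketing}
  Liam Smith: {city: Sydney, department: HR}
  Heidi Smith: {city: Toronto, department: Engineering}

Matches: ["Bob White", "Tina Jones"]

["Bob White", "Tina Jones"]


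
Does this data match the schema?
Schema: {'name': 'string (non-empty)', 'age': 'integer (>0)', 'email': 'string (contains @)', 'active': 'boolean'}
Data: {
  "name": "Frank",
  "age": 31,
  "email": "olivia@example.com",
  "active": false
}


Validating each field against schema:
  name: OK (non-empty string)
  age: OK (positive integer)
  email: OK (string with @)
  active: OK (boolean)

Result: VALID

VALID


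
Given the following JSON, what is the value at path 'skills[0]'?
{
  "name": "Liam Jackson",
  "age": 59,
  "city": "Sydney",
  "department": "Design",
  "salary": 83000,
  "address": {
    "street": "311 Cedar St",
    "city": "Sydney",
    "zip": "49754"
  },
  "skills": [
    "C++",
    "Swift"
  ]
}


Query: skills[0]
Path: skills -> first element
Value: C++

C++


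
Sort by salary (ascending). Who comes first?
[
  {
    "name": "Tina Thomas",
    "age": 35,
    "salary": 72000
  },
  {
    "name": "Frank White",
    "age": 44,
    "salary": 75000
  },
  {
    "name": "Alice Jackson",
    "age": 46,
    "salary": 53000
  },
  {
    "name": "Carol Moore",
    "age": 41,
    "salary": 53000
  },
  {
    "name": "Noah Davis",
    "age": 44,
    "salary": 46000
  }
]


Sort by: salary (ascending)

Sorted order:
  1. Noah Davis (salary = 46000)
  2. Alice Jackson (salary = 53000)
  3. Carol Moore (salary = 53000)
  4. Tina Thomas (salary = 72000)
  5. Frank White (salary = 75000)

First: Noah Davis

Noah Davis


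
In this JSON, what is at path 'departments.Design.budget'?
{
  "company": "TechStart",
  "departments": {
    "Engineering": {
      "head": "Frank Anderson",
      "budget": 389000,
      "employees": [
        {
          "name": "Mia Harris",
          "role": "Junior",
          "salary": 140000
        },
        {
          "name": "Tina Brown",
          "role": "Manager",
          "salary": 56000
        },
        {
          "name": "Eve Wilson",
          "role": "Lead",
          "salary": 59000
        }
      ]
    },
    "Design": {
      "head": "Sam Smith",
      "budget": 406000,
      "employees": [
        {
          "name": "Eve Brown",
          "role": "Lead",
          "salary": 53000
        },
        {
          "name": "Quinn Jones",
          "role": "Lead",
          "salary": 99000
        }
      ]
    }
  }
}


Path: departments.Design.budget

Navigate:
  -> departments
  -> Design
  -> budget = 406000

406000


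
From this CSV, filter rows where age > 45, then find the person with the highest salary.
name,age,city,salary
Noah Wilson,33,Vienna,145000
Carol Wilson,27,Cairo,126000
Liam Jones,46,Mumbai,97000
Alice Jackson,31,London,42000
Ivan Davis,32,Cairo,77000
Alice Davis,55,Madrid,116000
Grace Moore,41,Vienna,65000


Filter: age > 45
Sort by: salary (descending)

Filtered records (2):
  Alice Davis, age 55, salary $116000
  Liam Jones, age 46, salary $97000

Highest salary: Alice Davis ($116000)

Alice Davis


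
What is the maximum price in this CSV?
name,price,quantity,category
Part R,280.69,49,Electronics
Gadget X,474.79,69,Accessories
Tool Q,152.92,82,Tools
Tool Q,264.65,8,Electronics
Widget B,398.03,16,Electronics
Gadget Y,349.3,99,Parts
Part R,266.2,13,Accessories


Computing maximum price:
Values: [280.69, 474.79, 152.92, 264.65, 398.03, 349.3, 266.2]
Max = 474.79

474.79


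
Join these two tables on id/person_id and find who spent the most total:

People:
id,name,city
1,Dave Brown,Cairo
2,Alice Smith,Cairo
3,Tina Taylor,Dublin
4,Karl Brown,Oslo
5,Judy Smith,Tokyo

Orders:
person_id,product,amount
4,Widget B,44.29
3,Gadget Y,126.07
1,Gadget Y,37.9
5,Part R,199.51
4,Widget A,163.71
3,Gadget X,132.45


Join on: people.id = orders.person_id

Joined rows:
  Karl Brown (Oslo) bought Widget B for $44.29
  Tina Taylor (Dublin) bought Gadget Y for $126.07
  Dave Brown (Cairo) bought Gadget Y for $37.9
  Judy Smith (Tokyo) bought Part R for $199.51
  Karl Brown (Oslo) bought Widget A for $163.71
  Tina Taylor (Dublin) bought Gadget X for $132.45

Total per person:
  Tina Taylor: $258.52
  Karl Brown: $208.00
  Judy Smith: $199.51
  Dave Brown: $37.90

Top spender: Tina Taylor ($258.52)

Tina Taylor ($258.52)


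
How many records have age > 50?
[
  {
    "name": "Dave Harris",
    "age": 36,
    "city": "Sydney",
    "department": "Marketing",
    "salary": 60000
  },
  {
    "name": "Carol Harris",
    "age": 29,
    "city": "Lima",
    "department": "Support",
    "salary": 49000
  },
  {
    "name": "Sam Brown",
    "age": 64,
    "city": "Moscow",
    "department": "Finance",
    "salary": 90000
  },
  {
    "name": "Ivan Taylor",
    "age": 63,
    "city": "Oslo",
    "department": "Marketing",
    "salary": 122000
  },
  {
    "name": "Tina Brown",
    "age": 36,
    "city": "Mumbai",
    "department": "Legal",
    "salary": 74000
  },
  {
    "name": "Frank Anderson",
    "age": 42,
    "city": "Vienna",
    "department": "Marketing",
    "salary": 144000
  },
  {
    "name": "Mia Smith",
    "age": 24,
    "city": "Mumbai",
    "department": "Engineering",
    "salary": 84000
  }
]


Data: 7 records
Condition: age > 50

Checking each record:
  Dave Harris: 36
  Carol Harris: 29
  Sam Brown: 64 MATCH
  Ivan Taylor: 63 MATCH
  Tina Brown: 36
  Frank Anderson: 42
  Mia Smith: 24

Count: 2

2


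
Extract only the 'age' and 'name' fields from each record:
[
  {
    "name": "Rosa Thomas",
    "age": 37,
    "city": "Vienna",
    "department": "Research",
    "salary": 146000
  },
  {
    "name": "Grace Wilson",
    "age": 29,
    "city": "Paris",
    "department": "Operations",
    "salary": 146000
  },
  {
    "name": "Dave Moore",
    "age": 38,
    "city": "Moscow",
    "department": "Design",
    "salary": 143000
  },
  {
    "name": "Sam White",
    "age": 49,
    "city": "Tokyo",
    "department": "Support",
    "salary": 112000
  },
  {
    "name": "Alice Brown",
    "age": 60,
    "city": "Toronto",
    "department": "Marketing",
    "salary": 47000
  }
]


Original: 5 records with fields: name, age, city, department, salary
Keep: ['age', 'name']
Drop: ['city', 'department', 'salary']
Result: 5 records, 2 fields each

[
  {
    "age": 37,
    "name": "Rosa Thomas"
  },
  {
    "age": 29,
    "name": "Grace Wilson"
  },
  {
    "age": 38,
    "name": "Dave Moore"
  },
  {
    "age": 49,
    "name": "Sam White"
  },
  {
    "age": 60,
    "name": "Alice Brown"
  }
]


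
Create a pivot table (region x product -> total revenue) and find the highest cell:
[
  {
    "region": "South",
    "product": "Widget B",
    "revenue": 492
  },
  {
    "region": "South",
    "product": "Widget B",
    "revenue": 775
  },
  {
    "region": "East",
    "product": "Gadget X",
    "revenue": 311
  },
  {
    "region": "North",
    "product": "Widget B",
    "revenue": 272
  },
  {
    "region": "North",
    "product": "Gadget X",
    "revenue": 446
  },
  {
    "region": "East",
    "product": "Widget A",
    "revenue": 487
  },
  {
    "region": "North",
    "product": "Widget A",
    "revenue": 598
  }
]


Pivot: region (rows) x product (columns) -> total revenue

     Gadget X      Widget A      Widget B    
East           311           487             0  
North          446           598           272  
South            0             0          1267  

Highest: South / Widget B = $1267

South / Widget B = $1267


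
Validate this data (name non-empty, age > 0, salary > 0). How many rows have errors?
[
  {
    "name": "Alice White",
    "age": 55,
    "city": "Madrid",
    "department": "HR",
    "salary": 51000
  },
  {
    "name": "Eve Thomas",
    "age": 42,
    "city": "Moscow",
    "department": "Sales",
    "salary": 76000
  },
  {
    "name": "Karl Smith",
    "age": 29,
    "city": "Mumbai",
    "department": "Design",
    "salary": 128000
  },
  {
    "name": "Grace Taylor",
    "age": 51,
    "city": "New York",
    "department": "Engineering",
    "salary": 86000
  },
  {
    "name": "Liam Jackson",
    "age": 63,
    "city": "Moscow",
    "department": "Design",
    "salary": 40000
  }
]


Validating 5 records:
Rules: name non-empty, age > 0, salary > 0

  Row 1 (Alice White): OK
  Row 2 (Eve Thomas): OK
  Row 3 (Karl Smith): OK
  Row 4 (Grace Taylor): OK
  Row 5 (Liam Jackson): OK

Total errors: 0

0 errors


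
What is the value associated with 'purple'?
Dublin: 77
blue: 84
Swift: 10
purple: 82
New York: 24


Looking up key 'purple'
Value: 82

82


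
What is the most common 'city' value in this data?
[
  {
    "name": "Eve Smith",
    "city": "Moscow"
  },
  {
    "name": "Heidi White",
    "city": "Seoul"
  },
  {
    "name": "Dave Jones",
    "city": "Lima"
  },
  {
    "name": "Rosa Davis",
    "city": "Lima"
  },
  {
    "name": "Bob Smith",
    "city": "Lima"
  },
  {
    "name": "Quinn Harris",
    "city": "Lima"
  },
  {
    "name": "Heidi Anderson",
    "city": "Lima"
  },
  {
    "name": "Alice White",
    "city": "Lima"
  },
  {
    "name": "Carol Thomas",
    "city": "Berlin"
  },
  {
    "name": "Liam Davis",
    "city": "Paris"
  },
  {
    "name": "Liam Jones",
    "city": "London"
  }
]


Counting 'city' values across 11 records:

  Lima: 6 ######
  Moscow: 1 #
  Seoul: 1 #
  Berlin: 1 #
  Paris: 1 #
  London: 1 #

Most common: Lima (6 times)

Lima (6 times)


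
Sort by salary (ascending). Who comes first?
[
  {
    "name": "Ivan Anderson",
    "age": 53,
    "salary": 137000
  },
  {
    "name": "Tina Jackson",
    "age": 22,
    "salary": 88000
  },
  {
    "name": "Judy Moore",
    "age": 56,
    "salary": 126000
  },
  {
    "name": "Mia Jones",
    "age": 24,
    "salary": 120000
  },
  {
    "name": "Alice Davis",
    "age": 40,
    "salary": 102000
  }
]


Sort by: salary (ascending)

Sorted order:
  1. Tina Jackson (salary = 88000)
  2. Alice Davis (salary = 102000)
  3. Mia Jones (salary = 120000)
  4. Judy Moore (salary = 126000)
  5. Ivan Anderson (salary = 137000)

First: Tina Jackson

Tina Jackson


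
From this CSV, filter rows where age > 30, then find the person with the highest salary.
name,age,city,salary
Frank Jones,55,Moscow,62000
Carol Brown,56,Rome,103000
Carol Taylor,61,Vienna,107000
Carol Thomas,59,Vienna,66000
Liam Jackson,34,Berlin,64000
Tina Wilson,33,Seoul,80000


Filter: age > 30
Sort by: salary (descending)

Filtered records (6):
  Carol Taylor, age 61, salary $107000
  Carol Brown, age 56, salary $103000
  Tina Wilson, age 33, salary $80000
  Carol Thomas, age 59, salary $66000
  Liam Jackson, age 34, salary $64000
  Frank Jones, age 55, salary $62000

Highest salary: Carol Taylor ($107000)

Carol Taylor


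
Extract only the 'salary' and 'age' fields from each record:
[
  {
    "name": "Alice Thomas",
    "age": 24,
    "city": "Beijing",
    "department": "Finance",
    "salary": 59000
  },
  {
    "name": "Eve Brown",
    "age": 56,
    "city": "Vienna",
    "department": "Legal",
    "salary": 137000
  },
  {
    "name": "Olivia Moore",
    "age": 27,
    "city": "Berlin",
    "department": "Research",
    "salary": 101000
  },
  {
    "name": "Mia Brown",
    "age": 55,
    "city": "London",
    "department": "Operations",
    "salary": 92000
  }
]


Original: 4 records with fields: name, age, city, department, salary
Keep: ['salary', 'age']
Drop: ['name', 'city', 'department']
Result: 4 records, 2 fields each

[
  {
    "salary": 59000,
    "age": 24
  },
  {
    "salary": 137000,
    "age": 56
  },
  {
    "salary": 101000,
    "age": 27
  },
  {
    "salary": 92000,
    "age": 55
  }
]


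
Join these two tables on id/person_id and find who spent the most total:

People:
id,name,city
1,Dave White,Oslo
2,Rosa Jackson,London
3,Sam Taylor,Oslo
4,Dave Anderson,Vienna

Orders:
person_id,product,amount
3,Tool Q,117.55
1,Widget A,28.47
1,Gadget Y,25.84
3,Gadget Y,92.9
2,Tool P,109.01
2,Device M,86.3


Join on: people.id = orders.person_id

Joined rows:
  Sam Taylor (Oslo) bought Tool Q for $117.55
  Dave White (Oslo) bought Widget A for $28.47
  Dave White (Oslo) bought Gadget Y for $25.84
  Sam Taylor (Oslo) bought Gadget Y for $92.9
  Rosa Jackson (London) bought Tool P for $109.01
  Rosa Jackson (London) bought Device M for $86.3

Total per person:
  Sam Taylor: $210.45
  Rosa Jackson: $195.31
  Dave White: $54.31

Top spender: Sam Taylor ($210.45)

Sam Taylor ($210.45)


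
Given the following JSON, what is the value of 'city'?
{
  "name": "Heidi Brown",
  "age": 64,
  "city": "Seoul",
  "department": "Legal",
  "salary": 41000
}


Looking up field 'city'
Value: Seoul

Seoul


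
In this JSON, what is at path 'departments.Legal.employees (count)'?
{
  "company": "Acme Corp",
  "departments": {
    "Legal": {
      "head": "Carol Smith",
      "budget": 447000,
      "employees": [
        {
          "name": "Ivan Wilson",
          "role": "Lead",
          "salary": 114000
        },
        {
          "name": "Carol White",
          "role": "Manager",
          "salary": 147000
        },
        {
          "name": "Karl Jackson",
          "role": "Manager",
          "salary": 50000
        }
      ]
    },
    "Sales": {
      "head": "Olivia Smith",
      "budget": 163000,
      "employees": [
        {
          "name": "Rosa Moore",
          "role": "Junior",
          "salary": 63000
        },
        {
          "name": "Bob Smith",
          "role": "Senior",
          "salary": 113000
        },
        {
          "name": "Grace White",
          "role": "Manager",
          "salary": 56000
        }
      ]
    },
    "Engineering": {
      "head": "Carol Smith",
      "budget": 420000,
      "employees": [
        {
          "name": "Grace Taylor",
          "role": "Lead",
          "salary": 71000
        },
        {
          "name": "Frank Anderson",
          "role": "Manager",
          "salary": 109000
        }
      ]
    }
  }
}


Path: departments.Legal.employees (count)

Navigate:
  -> departments
  -> Legal
  -> employees (array, length 3)

3


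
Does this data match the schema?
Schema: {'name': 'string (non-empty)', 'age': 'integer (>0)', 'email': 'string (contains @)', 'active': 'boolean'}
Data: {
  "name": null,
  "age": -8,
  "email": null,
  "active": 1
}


Validating each field against schema:
  name: FAIL (null is not a string)
  age: FAIL (-8 is not > 0)
  email: FAIL (null is not a string)
  active: FAIL (1 is not a boolean)

Result: INVALID (4 errors: name, age, email, active)

INVALID (4 errors: name, age, email, active)


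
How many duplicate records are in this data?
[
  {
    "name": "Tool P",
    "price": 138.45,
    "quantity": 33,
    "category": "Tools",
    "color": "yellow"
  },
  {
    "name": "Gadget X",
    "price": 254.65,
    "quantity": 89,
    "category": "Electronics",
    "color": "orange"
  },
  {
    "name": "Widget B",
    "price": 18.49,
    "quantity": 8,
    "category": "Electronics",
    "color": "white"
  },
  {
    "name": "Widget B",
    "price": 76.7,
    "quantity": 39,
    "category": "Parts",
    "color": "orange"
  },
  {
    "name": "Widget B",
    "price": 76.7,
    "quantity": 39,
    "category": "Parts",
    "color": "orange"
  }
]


Checking 5 records for duplicates:

  Row 1: Tool P ($138.45, qty 33)
  Row 2: Gadget X ($254.65, qty 89)
  Row 3: Widget B ($18.49, qty 8)
  Row 4: Widget B ($76.7, qty 39)
  Row 5: Widget B ($76.7, qty 39) <-- DUPLICATE

Duplicates found: 1
Unique records: 4

1 duplicates, 4 unique


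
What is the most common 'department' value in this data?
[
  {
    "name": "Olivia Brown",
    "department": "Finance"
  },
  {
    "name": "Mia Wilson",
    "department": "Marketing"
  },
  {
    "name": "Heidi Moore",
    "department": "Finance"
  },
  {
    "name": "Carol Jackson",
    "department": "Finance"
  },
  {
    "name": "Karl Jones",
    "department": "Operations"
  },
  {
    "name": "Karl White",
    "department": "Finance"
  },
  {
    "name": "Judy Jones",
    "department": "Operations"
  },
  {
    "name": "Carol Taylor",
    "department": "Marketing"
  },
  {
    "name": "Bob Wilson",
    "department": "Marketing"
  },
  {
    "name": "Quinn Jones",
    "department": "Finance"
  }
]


Counting 'department' values across 10 records:

  Finance: 5 #####
  Marketing: 3 ###
  Operations: 2 ##

Most common: Finance (5 times)

Finance (5 times)


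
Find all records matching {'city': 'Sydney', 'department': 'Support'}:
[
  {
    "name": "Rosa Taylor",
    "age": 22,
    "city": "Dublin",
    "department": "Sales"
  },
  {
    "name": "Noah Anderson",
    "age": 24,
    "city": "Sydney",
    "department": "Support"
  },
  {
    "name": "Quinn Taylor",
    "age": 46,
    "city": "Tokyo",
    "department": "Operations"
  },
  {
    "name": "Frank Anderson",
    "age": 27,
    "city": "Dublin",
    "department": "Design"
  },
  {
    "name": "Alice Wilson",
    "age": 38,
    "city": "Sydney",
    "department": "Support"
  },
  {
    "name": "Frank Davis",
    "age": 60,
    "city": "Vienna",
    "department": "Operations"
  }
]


Search criteria: {'city': 'Sydney', 'department': 'Support'}

Checking 6 records:
  Rosa Taylor: {city: Dublin, department: Sales}
  Noah Anderson: {city: Sydney, department: Support} <-- MATCH
  Quinn Taylor: {city: Tokyo, department: Operations}
  Frank Anderson: {city: Dublin, department: Design}
  Alice Wilson: {city: Sydney, department: Support} <-- MATCH
  Frank Davis: {city: Vienna, department: Operations}

Matches: ["Noah Anderson", "Alice Wilson"]

["Noah Anderson", "Alice Wilson"]


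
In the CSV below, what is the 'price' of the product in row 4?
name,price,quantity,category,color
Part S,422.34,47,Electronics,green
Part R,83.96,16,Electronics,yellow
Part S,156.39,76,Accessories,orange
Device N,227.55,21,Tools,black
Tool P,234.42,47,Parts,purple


Query: Row 4 ('Device N'), column 'price'
Value: 227.55

227.55


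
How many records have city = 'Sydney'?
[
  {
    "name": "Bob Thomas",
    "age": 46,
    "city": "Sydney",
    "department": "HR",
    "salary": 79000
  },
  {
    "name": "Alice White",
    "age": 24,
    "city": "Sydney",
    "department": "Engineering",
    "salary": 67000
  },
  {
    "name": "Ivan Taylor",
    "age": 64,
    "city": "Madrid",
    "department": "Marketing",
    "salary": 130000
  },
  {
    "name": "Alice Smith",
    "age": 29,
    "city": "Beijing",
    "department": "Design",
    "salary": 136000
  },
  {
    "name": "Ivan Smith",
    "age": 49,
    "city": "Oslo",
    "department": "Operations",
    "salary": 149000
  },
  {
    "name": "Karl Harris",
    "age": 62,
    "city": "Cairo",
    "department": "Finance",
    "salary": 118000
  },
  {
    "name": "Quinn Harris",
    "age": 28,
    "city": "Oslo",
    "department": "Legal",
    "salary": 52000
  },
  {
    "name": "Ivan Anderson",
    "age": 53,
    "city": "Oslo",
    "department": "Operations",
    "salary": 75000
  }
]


Data: 8 records
Condition: city = 'Sydney'

Checking each record:
  Bob Thomas: Sydney MATCH
  Alice White: Sydney MATCH
  Ivan Taylor: Madrid
  Alice Smith: Beijing
  Ivan Smith: Oslo
  Karl Harris: Cairo
  Quinn Harris: Oslo
  Ivan Anderson: Oslo

Count: 2

2


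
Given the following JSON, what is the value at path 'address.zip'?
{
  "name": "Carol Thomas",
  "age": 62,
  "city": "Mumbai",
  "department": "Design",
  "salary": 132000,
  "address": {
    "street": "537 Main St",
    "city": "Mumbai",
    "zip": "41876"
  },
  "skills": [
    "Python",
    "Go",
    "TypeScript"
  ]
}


Query: address.zip
Path: address -> zip
Value: 41876

41876


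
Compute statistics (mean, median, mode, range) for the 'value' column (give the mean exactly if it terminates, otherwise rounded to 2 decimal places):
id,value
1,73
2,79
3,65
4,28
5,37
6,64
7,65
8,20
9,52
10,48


Data: [73, 79, 65, 28, 37, 64, 65, 20, 52, 48]
Count: 10
Sum: 531
Mean: 531/10 = 53.1
Sorted: [20, 28, 37, 48, 52, 64, 65, 65, 73, 79]
Median: 58.0
Mode: 65 (2 times)
Range: 79 - 20 = 59
Min: 20, Max: 79

mean=53.1, median=58.0, mode=65, range=59


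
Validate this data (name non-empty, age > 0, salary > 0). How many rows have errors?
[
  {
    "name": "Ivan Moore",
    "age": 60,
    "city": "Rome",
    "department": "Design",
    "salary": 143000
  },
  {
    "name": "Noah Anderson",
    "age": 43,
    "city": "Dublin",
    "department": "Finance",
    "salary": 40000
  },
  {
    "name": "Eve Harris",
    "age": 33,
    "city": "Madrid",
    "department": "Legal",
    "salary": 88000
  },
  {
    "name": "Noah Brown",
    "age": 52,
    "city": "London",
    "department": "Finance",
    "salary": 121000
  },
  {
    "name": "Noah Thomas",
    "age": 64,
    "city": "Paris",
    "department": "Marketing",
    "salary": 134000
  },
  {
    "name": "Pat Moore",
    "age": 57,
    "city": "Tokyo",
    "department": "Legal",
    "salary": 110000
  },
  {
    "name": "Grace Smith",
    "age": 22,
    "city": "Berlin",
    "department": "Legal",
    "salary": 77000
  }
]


Validating 7 records:
Rules: name non-empty, age > 0, salary > 0

  Row 1 (Ivan Moore): OK
  Row 2 (Noah Anderson): OK
  Row 3 (Eve Harris): OK
  Row 4 (Noah Brown): OK
  Row 5 (Noah Thomas): OK
  Row 6 (Pat Moore): OK
  Row 7 (Grace Smith): OK

Total errors: 0

0 errors
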